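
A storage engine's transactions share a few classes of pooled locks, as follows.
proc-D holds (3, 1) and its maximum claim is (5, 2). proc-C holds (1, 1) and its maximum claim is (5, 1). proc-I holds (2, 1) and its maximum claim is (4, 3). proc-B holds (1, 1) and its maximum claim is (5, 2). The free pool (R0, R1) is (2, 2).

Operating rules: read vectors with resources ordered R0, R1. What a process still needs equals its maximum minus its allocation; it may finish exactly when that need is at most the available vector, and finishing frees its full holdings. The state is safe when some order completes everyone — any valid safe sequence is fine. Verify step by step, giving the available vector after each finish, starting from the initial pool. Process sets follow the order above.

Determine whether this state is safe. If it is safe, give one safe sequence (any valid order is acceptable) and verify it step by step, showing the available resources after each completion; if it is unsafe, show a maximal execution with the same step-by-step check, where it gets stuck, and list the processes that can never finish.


SAFE, for example via the order proc-I, proc-B, proc-C, proc-D.
Key observation: reading the order forward, proc-I is the first process whose need (2, 2) meets the free pool (2, 2) exactly on a resource it requests.
Check, step by step:
  pool = (2, 2)
  proc-I needs (2, 2) <= (2, 2) -> finishes; pool += (2, 1) = (4, 3)
  proc-B needs (4, 1) <= (4, 3) -> finishes; pool += (1, 1) = (5, 4)
  proc-C needs (4, 0) <= (5, 4) -> finishes; pool += (1, 1) = (6, 5)
  proc-D needs (2, 1) <= (6, 5) -> finishes; pool += (3, 1) = (9, 6)


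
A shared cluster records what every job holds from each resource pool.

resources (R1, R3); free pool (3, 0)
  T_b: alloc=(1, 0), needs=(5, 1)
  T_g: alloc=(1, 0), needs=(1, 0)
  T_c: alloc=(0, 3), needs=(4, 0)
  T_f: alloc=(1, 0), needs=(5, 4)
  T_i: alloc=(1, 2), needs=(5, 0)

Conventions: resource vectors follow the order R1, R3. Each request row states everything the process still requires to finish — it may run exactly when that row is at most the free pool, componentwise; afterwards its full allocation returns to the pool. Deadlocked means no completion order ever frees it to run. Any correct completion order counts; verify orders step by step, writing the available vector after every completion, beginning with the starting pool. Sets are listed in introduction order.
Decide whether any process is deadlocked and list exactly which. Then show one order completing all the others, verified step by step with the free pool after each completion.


Deadlocked set: T_b, T_f and T_i.
Key observation: T_g, T_c can finish, but then (4, 3) is all there is, and the blocked group's R1 demands exceed it.
One completion order for the rest: T_g, T_c. Verifying each step:
  pool = (3, 0)
  T_g: need (1, 0) fits (3, 0); releases (1, 0), pool now (4, 0)
  T_c: need (4, 0) fits (4, 0); releases (0, 3), pool now (4, 3)
None of the blocked processes ever fits:
  T_b cannot run: need (5, 1) vs free (4, 3) (insufficient R1)
  T_f cannot run: need (5, 4) vs free (4, 3) (insufficient R1 and R3)
  T_i cannot run: need (5, 0) vs free (4, 3) (insufficient R1)


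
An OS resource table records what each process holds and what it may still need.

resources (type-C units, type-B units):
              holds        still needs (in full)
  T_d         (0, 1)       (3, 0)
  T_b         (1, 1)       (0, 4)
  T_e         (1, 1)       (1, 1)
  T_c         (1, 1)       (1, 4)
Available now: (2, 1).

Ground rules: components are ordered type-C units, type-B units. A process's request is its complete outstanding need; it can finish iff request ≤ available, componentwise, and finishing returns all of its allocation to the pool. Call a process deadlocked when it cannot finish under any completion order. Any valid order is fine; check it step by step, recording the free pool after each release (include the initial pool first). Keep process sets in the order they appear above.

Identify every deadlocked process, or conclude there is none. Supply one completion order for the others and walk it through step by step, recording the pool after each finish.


The deadlocked set is T_b and T_c.
Key observation: after T_e, T_d complete, (3, 3) is the best the pool ever gets, yet each leftover process wants more type-B units.
The rest can finish in the order T_e, T_d. Check, step by step:
  pool = (2, 1)
  T_e needs (1, 1) <= (2, 1) -> finishes; pool += (1, 1) = (3, 2)
  T_d needs (3, 0) <= (3, 2) -> finishes; pool += (0, 1) = (3, 3)
None of the blocked processes ever fits:
  blocked: T_b wants (0, 4), pool (3, 3) — not enough type-B units
  blocked: T_c wants (1, 4), pool (3, 3) — not enough type-B units


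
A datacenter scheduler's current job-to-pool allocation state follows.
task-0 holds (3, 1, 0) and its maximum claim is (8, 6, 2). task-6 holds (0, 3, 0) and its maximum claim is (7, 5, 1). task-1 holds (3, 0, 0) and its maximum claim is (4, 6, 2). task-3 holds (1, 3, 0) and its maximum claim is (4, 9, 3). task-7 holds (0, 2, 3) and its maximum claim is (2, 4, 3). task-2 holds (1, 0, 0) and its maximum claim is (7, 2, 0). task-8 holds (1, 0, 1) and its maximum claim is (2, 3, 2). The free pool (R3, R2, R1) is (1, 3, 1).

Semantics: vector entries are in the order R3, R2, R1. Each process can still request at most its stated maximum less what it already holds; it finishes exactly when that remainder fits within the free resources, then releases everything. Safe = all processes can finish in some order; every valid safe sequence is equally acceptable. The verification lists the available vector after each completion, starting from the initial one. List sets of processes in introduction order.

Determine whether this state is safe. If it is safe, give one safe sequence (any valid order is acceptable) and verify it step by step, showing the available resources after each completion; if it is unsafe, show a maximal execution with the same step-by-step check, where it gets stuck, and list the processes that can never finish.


The state is UNSAFE.
Key observation: after task-8, task-7 the pool peaks at (2, 5, 5), and each blocked process is short somewhere: task-0 on R3; task-6 on R3; task-1 on R2; task-3 on R3, R2; task-2 on R3.
A maximal execution: task-8, task-7 — then nothing else fits. Walking it through:
  pool = (1, 3, 1)
  task-8 needs (1, 3, 1) <= (1, 3, 1) -> finishes; pool += (1, 0, 1) = (2, 3, 2)
  task-7 needs (2, 2, 0) <= (2, 3, 2) -> finishes; pool += (0, 2, 3) = (2, 5, 5)
  task-0 cannot run: need (5, 5, 2) vs free (2, 5, 5) (insufficient R3)
  task-6 cannot run: need (7, 2, 1) vs free (2, 5, 5) (insufficient R3)
  task-1 cannot run: need (1, 6, 2) vs free (2, 5, 5) (insufficient R2)
  task-3 cannot run: need (3, 6, 3) vs free (2, 5, 5) (insufficient R3 and R2)
  task-2 cannot run: need (6, 2, 0) vs free (2, 5, 5) (insufficient R3)
Processes that can never finish: task-0, task-6, task-1, task-3 and task-2.


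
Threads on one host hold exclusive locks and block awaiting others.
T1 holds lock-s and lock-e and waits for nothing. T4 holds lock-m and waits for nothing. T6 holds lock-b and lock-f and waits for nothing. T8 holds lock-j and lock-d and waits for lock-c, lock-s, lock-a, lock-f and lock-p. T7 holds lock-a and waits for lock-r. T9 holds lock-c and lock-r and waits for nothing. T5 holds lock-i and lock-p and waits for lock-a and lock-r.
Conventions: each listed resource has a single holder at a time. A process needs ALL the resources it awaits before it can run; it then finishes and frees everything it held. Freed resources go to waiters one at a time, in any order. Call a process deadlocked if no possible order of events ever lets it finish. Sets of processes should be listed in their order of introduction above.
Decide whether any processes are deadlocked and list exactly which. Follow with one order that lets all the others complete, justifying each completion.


The deadlocked set is empty.
Key observation: the wait graph is acyclic; completion cascades from the unblocked processes through everyone else.
A valid finishing order for the others: T1, T6, T9, T7, T5, T4, T8.
Verifying each step:
  T1 waits on nothing -> runs at once and releases lock-s and lock-e
  T6 waits on nothing -> runs at once and releases lock-b and lock-f
  T9 waits on nothing -> runs at once and releases lock-c and lock-r
  run T7 (all its waits — lock-r — are resolved); releases lock-a
  run T5 (all its waits — lock-a and lock-r — are resolved); releases lock-i and lock-p
  T4 waits on nothing -> runs at once and releases lock-m
  run T8 (all its waits — lock-c, lock-s, lock-a, lock-f and lock-p — are resolved); releases lock-j and lock-d


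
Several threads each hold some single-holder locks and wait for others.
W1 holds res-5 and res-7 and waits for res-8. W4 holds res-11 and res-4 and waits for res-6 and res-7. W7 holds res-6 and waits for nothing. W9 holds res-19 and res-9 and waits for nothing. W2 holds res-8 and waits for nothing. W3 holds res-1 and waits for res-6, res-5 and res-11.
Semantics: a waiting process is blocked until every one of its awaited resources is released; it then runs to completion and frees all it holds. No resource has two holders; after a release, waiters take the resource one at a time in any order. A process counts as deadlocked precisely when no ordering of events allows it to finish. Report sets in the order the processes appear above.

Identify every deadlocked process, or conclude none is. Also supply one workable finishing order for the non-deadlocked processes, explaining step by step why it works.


Nothing here is deadlocked.
Key observation: every chain of waits terminates; starting from the processes that wait on nothing, all the rest unlock in turn.
A valid finishing order for the others: W9, W7, W2, W1, W4, W3.
Walking it through:
  W9: no waits; runs immediately, freeing res-19 and res-9
  W7: no waits; runs immediately, freeing res-6
  W2: no waits; runs immediately, freeing res-8
  run W1 (all its waits — res-8 — are resolved); releases res-5 and res-7
  run W4 (all its waits — res-6 and res-7 — are resolved); releases res-11 and res-4
  run W3 (all its waits — res-6, res-5 and res-11 — are resolved); releases res-1


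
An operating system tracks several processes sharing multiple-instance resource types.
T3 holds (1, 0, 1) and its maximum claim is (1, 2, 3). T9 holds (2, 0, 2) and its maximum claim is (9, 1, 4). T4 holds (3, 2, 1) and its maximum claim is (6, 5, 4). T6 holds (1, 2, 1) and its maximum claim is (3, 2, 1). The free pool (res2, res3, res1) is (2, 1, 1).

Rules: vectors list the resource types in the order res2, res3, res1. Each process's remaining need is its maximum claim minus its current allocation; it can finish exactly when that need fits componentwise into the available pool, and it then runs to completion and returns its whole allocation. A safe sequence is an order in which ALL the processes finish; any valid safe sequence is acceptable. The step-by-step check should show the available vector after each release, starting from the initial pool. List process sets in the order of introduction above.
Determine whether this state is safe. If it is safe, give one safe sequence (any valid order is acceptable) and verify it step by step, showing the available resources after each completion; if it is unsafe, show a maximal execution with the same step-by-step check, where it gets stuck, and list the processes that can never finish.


SAFE. One safe sequence: T6, T3, T4, T9.
Key observation: reading the order forward, T6 is the first process whose need (2, 0, 0) meets the free pool (2, 1, 1) exactly on a resource it requests.
Walking it through:
  pool = (2, 1, 1)
  T6 needs (2, 0, 0) <= (2, 1, 1) -> finishes; pool += (1, 2, 1) = (3, 3, 2)
  T3 needs (0, 2, 2) <= (3, 3, 2) -> finishes; pool += (1, 0, 1) = (4, 3, 3)
  T4 needs (3, 3, 3) <= (4, 3, 3) -> finishes; pool += (3, 2, 1) = (7, 5, 4)
  T9 needs (7, 1, 2) <= (7, 5, 4) -> finishes; pool += (2, 0, 2) = (9, 5, 6)


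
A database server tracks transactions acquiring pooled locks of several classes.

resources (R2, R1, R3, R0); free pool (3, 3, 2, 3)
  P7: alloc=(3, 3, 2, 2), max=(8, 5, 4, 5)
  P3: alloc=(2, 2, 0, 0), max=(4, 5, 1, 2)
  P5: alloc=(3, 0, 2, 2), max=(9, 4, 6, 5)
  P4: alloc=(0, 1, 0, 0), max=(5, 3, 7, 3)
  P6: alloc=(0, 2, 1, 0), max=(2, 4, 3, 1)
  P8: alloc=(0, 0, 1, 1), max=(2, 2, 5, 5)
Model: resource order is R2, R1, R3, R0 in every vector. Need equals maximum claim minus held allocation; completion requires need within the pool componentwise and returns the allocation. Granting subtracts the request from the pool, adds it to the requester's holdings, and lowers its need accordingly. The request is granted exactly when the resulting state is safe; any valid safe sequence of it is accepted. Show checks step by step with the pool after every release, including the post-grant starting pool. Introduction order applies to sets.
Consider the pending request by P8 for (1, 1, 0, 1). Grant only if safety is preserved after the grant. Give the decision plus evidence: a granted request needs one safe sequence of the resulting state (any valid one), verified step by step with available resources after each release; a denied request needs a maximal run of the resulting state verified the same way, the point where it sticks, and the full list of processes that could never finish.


DENY — the pretend-granted state is unsafe.
Key observation: the wall is R0: completing P6, P3 brings the pool only to (4, 6, 3, 2), and all the rest need more.
After a pretend grant, a maximal execution: P6, P3 — then nothing else fits. Step-by-step check:
  pool = (2, 2, 2, 2)
  run P6 (needs (2, 2, 2, 1), free (2, 2, 2, 2)); after release of (0, 2, 1, 0) the pool is (2, 4, 3, 2)
  run P3 (needs (2, 3, 1, 2), free (2, 4, 3, 2)); after release of (2, 2, 0, 0) the pool is (4, 6, 3, 2)
  blocked: P7 wants (5, 2, 2, 3), pool (4, 6, 3, 2) — not enough R2 and R0
  blocked: P5 wants (6, 4, 4, 3), pool (4, 6, 3, 2) — not enough R2, R3 and R0
  blocked: P4 wants (5, 2, 7, 3), pool (4, 6, 3, 2) — not enough R2, R3 and R0
  blocked: P8 wants (1, 1, 4, 3), pool (4, 6, 3, 2) — not enough R3 and R0
Had the request been granted, P7, P5, P4 and P8 could never finish.


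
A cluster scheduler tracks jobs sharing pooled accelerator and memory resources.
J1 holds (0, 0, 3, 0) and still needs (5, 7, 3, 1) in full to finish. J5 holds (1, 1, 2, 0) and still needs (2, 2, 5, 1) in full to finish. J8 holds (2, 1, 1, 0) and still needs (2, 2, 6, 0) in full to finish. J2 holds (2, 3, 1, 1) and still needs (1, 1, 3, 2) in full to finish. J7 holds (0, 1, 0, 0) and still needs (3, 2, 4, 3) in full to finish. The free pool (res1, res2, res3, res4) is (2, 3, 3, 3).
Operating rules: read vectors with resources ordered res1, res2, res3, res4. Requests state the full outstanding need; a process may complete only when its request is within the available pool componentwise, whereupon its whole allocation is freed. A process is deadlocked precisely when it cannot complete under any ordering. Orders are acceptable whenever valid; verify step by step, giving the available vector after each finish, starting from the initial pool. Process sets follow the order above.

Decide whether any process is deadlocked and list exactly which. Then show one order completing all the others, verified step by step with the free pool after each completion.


The deadlocked set is J1, J5 and J8.
Key observation: after J2, J7 the pool peaks at (4, 7, 4, 4), and each blocked process is short somewhere: J1 on res1; J5 on res3; J8 on res3.
One completion order for the rest: J2, J7. Step-by-step check:
  pool = (2, 3, 3, 3)
  J2 needs (1, 1, 3, 2) <= (2, 3, 3, 3) -> finishes; pool += (2, 3, 1, 1) = (4, 6, 4, 4)
  J7 needs (3, 2, 4, 3) <= (4, 6, 4, 4) -> finishes; pool += (0, 1, 0, 0) = (4, 7, 4, 4)
The stuck group stays short no matter what:
  J1 cannot run: need (5, 7, 3, 1) vs free (4, 7, 4, 4) (insufficient res1)
  J5 cannot run: need (2, 2, 5, 1) vs free (4, 7, 4, 4) (insufficient res3)
  J8 cannot run: need (2, 2, 6, 0) vs free (4, 7, 4, 4) (insufficient res3)


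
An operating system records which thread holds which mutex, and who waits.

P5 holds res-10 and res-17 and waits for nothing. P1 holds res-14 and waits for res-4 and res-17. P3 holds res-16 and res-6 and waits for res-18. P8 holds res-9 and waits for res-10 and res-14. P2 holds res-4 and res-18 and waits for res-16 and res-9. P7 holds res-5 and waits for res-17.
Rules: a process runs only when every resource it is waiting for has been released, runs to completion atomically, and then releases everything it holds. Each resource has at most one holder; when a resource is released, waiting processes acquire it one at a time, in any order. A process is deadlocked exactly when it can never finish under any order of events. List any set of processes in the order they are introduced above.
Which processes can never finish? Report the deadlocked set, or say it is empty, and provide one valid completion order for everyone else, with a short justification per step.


Deadlocked set: P1, P3, P8 and P2.
Key observation: the wait chain closes on itself along P2 -> P3 -> P2; P1 and P8 are caught in further circular waits.
The rest can finish in the order P5, P7.
Step-by-step check:
  run P5 (it waits on nothing); releases res-10 and res-17
  P7: everything it awaited (res-17) is free; runs, freeing res-5


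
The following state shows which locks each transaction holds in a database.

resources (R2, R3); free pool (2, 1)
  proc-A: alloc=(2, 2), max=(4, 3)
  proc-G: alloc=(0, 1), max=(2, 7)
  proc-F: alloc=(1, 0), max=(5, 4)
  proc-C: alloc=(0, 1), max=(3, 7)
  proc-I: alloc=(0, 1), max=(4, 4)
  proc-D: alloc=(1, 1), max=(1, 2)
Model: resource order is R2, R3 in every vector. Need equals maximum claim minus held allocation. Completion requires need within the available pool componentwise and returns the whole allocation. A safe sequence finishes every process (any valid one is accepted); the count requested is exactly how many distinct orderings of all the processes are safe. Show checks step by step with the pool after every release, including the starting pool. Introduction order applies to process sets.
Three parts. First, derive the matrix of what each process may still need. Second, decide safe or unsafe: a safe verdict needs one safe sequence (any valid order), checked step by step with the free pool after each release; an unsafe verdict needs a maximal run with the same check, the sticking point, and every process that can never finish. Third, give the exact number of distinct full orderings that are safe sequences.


(1) Outstanding need per process (order R2, R3):
  proc-A: (2, 1)
  proc-G: (2, 6)
  proc-F: (4, 4)
  proc-C: (3, 6)
  proc-I: (4, 3)
  proc-D: (0, 1)
(2) The state is UNSAFE.
Key observation: R3 is the bottleneck — with proc-D, proc-A, proc-I, proc-F done the pool holds (6, 5), short of every remaining need.
Going as far as possible: proc-D, proc-A, proc-I, proc-F; after that, nothing fits. Step-by-step check:
  pool = (2, 1)
  proc-D needs (0, 1) <= (2, 1) -> finishes; pool += (1, 1) = (3, 2)
  proc-A needs (2, 1) <= (3, 2) -> finishes; pool += (2, 2) = (5, 4)
  proc-I needs (4, 3) <= (5, 4) -> finishes; pool += (0, 1) = (5, 5)
  proc-F needs (4, 4) <= (5, 5) -> finishes; pool += (1, 0) = (6, 5)
  proc-G still needs (2, 6) but only (6, 5) is free — short on R3
  proc-C still needs (3, 6) but only (6, 5) is free — short on R3
Processes that can never finish: proc-G and proc-C.
(3) Precisely 0 of the possible complete orderings are safe sequences.


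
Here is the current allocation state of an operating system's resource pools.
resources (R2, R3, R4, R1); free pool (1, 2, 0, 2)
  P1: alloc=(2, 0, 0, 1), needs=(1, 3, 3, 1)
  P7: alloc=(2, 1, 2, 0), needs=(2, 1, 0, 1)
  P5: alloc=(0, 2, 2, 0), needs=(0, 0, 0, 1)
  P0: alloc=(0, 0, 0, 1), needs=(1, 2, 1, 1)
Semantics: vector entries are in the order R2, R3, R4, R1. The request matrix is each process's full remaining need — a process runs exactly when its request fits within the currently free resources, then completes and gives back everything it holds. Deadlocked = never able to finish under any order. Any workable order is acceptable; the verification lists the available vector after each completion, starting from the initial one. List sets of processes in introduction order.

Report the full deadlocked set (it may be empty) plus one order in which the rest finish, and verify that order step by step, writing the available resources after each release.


The deadlocked set is P1 and P7.
Key observation: after P5, P0 the pool peaks at (1, 4, 2, 3), and each blocked process is short somewhere: P1 on R4; P7 on R2.
One completion order for the rest: P5, P0. Step-by-step check:
  pool = (1, 2, 0, 2)
  run P5 (needs (0, 0, 0, 1), free (1, 2, 0, 2)); after release of (0, 2, 2, 0) the pool is (1, 4, 2, 2)
  run P0 (needs (1, 2, 1, 1), free (1, 4, 2, 2)); after release of (0, 0, 0, 1) the pool is (1, 4, 2, 3)
The blocked processes can never fit:
  blocked: P1 wants (1, 3, 3, 1), pool (1, 4, 2, 3) — not enough R4
  blocked: P7 wants (2, 1, 0, 1), pool (1, 4, 2, 3) — not enough R2


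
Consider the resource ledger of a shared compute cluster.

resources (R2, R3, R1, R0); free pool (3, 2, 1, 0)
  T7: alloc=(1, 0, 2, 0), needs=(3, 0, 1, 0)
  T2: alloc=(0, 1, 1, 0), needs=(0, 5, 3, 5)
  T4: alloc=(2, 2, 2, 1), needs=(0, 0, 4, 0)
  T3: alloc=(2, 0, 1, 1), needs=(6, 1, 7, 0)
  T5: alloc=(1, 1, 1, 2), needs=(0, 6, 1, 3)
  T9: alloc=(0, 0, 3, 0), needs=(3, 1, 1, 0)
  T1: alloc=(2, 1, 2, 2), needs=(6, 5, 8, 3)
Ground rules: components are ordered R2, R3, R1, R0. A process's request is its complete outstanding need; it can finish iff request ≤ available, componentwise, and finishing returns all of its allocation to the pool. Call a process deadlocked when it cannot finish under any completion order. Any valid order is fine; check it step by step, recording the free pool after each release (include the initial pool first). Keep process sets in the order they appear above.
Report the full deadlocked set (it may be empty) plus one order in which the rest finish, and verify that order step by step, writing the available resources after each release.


Deadlocked: T2, T5 and T1.
Key observation: the pool after T9, T7, T4, T3 is (8, 4, 9, 2); every surviving request exceeds it in R3, so progress ends there.
The rest can finish in the order T9, T7, T4, T3. Verifying each step:
  pool = (3, 2, 1, 0)
  T9 needs (3, 1, 1, 0) <= (3, 2, 1, 0) -> finishes; pool += (0, 0, 3, 0) = (3, 2, 4, 0)
  T7 needs (3, 0, 1, 0) <= (3, 2, 4, 0) -> finishes; pool += (1, 0, 2, 0) = (4, 2, 6, 0)
  T4 needs (0, 0, 4, 0) <= (4, 2, 6, 0) -> finishes; pool += (2, 2, 2, 1) = (6, 4, 8, 1)
  T3 needs (6, 1, 7, 0) <= (6, 4, 8, 1) -> finishes; pool += (2, 0, 1, 1) = (8, 4, 9, 2)
The stuck group stays short no matter what:
  T2 cannot run: need (0, 5, 3, 5) vs free (8, 4, 9, 2) (insufficient R3 and R0)
  T5 cannot run: need (0, 6, 1, 3) vs free (8, 4, 9, 2) (insufficient R3 and R0)
  T1 cannot run: need (6, 5, 8, 3) vs free (8, 4, 9, 2) (insufficient R3 and R0)


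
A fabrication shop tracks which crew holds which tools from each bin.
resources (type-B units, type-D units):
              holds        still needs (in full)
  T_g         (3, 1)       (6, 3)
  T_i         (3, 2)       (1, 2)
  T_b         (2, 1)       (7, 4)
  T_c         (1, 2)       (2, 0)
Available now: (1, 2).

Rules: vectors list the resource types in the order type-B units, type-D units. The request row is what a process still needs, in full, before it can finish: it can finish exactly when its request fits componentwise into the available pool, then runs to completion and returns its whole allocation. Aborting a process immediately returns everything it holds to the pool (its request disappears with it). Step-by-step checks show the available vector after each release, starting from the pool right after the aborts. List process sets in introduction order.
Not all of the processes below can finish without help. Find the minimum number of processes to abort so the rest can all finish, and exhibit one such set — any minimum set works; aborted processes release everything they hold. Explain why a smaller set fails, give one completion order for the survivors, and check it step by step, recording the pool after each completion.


Minimum abort set: T_b.
Key observation: the returned (2, 1) from T_b is what brings T_g — unrunnable before, under any order — into play at step 2.
Minimality: the empty abort set fails — the state is deadlocked as it stands.
Survivors finish in the order: T_i, T_g, T_c. Verifying each step (pool after the aborts first):
  pool = (3, 3)
  T_i: need (1, 2) fits (3, 3); releases (3, 2), pool now (6, 5)
  T_g: need (6, 3) fits (6, 5); releases (3, 1), pool now (9, 6)
  T_c: need (2, 0) fits (9, 6); releases (1, 2), pool now (10, 8)


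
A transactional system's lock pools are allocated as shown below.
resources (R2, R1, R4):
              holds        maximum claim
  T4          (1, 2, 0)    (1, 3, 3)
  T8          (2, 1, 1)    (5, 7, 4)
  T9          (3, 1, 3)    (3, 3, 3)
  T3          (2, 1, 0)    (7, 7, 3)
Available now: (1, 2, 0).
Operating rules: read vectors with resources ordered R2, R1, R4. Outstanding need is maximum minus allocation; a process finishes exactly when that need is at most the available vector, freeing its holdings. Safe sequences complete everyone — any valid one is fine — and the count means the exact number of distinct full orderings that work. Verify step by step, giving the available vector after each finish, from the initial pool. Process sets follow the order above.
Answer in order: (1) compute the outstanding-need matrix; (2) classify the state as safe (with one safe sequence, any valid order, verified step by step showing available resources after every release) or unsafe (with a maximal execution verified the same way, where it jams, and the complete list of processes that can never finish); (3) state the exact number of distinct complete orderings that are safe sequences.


(1) Outstanding need per process (order R2, R1, R4):
  T4: (0, 1, 3)
  T8: (3, 6, 3)
  T9: (0, 2, 0)
  T3: (5, 6, 3)
(2) UNSAFE.
Key observation: even finishing T9, T4 leaves just (5, 5, 3) free — too little R1 for any of the remaining processes.
Going as far as possible: T9, T4; after that, nothing fits. Verifying each step:
  pool = (1, 2, 0)
  run T9 (needs (0, 2, 0), free (1, 2, 0)); after release of (3, 1, 3) the pool is (4, 3, 3)
  run T4 (needs (0, 1, 3), free (4, 3, 3)); after release of (1, 2, 0) the pool is (5, 5, 3)
  T8 cannot run: need (3, 6, 3) vs free (5, 5, 3) (insufficient R1)
  T3 cannot run: need (5, 6, 3) vs free (5, 5, 3) (insufficient R1)
Permanently blocked: T8 and T3.
(3) The exact count: 0 of the possible complete orderings are safe sequences.


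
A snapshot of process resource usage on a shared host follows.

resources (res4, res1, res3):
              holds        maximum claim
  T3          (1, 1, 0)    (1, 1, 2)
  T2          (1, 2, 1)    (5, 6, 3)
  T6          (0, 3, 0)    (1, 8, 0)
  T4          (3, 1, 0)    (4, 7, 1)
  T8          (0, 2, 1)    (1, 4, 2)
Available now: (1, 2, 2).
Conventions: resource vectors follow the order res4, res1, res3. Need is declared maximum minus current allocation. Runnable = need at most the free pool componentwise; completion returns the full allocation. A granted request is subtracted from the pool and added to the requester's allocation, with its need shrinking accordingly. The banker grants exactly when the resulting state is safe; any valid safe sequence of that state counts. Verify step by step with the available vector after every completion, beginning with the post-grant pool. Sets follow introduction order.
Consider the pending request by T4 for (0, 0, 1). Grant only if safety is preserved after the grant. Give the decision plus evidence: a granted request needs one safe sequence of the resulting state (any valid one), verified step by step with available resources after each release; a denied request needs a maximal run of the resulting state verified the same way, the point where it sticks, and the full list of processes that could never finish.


GRANT. The post-grant state is safe; one safe sequence: T8, T3, T6, T4, T2.
Key observation: with (1, 2, 1) left after the transfer, T8 can run at once — the state stays safe.
Check on the post-grant state, step by step:
  pool = (1, 2, 1)
  T8 needs (1, 2, 1) <= (1, 2, 1) -> finishes; pool += (0, 2, 1) = (1, 4, 2)
  T3 needs (0, 0, 2) <= (1, 4, 2) -> finishes; pool += (1, 1, 0) = (2, 5, 2)
  T6 needs (1, 5, 0) <= (2, 5, 2) -> finishes; pool += (0, 3, 0) = (2, 8, 2)
  T4 needs (1, 6, 0) <= (2, 8, 2) -> finishes; pool += (3, 1, 1) = (5, 9, 3)
  T2 needs (4, 4, 2) <= (5, 9, 3) -> finishes; pool += (1, 2, 1) = (6, 11, 4)


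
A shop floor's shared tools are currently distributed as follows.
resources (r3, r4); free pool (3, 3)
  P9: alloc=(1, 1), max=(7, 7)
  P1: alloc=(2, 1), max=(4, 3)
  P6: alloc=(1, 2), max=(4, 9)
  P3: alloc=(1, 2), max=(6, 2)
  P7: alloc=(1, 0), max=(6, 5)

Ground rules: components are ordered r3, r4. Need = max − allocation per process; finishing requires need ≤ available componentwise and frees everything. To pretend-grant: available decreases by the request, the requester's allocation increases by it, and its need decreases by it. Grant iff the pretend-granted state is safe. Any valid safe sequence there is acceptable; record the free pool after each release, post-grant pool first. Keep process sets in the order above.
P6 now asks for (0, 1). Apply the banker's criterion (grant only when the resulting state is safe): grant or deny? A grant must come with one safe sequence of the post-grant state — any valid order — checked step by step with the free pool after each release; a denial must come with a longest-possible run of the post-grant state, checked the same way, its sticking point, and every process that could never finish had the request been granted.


DENY. Granting would leave the state unsafe.
Key observation: P1, P3, P7 can finish, but then (7, 5) is all there is, and the blocked group's r4 demands exceed it.
After a pretend grant, a maximal execution: P1, P3, P7 — then nothing else fits. Verifying each step:
  pool = (3, 2)
  P1 needs (2, 2) <= (3, 2) -> finishes; pool += (2, 1) = (5, 3)
  P3 needs (5, 0) <= (5, 3) -> finishes; pool += (1, 2) = (6, 5)
  P7 needs (5, 5) <= (6, 5) -> finishes; pool += (1, 0) = (7, 5)
  blocked: P9 wants (6, 6), pool (7, 5) — not enough r4
  blocked: P6 wants (3, 6), pool (7, 5) — not enough r4
Processes that could never finish after the grant: P9 and P6.


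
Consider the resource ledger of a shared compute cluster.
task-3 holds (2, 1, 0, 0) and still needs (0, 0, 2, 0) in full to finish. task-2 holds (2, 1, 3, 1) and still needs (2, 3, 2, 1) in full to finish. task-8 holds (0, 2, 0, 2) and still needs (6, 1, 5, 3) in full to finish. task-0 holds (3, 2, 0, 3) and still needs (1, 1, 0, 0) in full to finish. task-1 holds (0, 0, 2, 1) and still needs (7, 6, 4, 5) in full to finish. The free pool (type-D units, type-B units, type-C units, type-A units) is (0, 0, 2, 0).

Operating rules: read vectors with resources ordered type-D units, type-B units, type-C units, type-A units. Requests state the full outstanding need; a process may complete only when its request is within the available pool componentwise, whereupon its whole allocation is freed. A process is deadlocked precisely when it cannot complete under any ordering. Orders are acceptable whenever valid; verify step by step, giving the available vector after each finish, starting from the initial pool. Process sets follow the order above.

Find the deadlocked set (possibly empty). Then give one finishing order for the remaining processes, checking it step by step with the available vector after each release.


No process is deadlocked.
Key observation: beginning at task-3, releases accumulate fast enough that every process eventually fits.
The rest can finish in the order task-3, task-0, task-2, task-8, task-1. Verifying each step:
  pool = (0, 0, 2, 0)
  task-3: need (0, 0, 2, 0) fits (0, 0, 2, 0); releases (2, 1, 0, 0), pool now (2, 1, 2, 0)
  task-0: need (1, 1, 0, 0) fits (2, 1, 2, 0); releases (3, 2, 0, 3), pool now (5, 3, 2, 3)
  task-2: need (2, 3, 2, 1) fits (5, 3, 2, 3); releases (2, 1, 3, 1), pool now (7, 4, 5, 4)
  task-8: need (6, 1, 5, 3) fits (7, 4, 5, 4); releases (0, 2, 0, 2), pool now (7, 6, 5, 6)
  task-1: need (7, 6, 4, 5) fits (7, 6, 5, 6); releases (0, 0, 2, 1), pool now (7, 6, 7, 7)


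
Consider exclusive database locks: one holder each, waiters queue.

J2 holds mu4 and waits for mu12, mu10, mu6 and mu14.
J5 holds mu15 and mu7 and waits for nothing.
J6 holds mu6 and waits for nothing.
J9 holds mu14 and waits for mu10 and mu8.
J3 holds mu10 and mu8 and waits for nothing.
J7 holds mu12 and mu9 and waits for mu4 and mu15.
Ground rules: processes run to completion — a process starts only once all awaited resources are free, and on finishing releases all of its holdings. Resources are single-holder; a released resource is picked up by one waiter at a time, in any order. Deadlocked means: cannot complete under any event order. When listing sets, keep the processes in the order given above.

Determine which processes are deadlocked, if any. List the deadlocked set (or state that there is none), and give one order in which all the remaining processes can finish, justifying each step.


The deadlocked set is J2 and J7.
Key observation: nobody on the ring J2 -> J7 -> J2 can start until another member finishes, which never happens; no other process is dragged down with it.
One completion order for the rest: J6, J3, J9, J5.
Step-by-step check:
  run J6 (it waits on nothing); releases mu6
  run J3 (it waits on nothing); releases mu10 and mu8
  run J9 (all its waits — mu10 and mu8 — are resolved); releases mu14
  run J5 (it waits on nothing); releases mu15 and mu7


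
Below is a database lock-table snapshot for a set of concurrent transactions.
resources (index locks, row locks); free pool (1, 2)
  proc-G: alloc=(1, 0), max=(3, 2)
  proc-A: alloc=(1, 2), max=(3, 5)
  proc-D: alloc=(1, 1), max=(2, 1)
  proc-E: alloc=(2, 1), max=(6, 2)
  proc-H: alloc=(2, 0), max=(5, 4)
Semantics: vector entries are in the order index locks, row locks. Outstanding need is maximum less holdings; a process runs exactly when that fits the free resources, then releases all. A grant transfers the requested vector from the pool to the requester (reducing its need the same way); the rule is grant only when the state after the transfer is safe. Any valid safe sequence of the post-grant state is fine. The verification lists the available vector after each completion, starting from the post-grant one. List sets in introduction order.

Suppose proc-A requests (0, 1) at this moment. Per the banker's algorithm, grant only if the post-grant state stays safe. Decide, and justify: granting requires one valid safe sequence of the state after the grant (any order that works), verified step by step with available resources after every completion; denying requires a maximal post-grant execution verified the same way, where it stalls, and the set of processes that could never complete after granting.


GRANT. The post-grant state is safe; one safe sequence: proc-D, proc-A, proc-G, proc-H, proc-E.
Key observation: the grant leaves (1, 1) free — enough for proc-D, whose release restarts the cascade.
Verifying the post-grant state step by step:
  pool = (1, 1)
  run proc-D (needs (1, 0), free (1, 1)); after release of (1, 1) the pool is (2, 2)
  run proc-A (needs (2, 2), free (2, 2)); after release of (1, 3) the pool is (3, 5)
  run proc-G (needs (2, 2), free (3, 5)); after release of (1, 0) the pool is (4, 5)
  run proc-H (needs (3, 4), free (4, 5)); after release of (2, 0) the pool is (6, 5)
  run proc-E (needs (4, 1), free (6, 5)); after release of (2, 1) the pool is (8, 6)


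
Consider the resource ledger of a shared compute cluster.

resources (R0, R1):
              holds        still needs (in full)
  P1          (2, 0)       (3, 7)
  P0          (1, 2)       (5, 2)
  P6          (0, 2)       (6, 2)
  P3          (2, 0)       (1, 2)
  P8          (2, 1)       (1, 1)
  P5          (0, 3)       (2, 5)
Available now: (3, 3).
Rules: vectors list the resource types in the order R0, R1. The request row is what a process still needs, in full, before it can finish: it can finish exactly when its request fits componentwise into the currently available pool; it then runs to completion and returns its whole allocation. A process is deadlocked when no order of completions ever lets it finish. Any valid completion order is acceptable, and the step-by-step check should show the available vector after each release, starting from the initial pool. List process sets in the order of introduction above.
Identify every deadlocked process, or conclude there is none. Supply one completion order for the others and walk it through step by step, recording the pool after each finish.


No process is deadlocked.
Key observation: P8 can run right away; the returned allocation unlocks the remaining processes in turn.
One completion order for the rest: P8, P0, P3, P6, P1, P5. Verifying each step:
  pool = (3, 3)
  P8: need (1, 1) fits (3, 3); releases (2, 1), pool now (5, 4)
  P0: need (5, 2) fits (5, 4); releases (1, 2), pool now (6, 6)
  P3: need (1, 2) fits (6, 6); releases (2, 0), pool now (8, 6)
  P6: need (6, 2) fits (8, 6); releases (0, 2), pool now (8, 8)
  P1: need (3, 7) fits (8, 8); releases (2, 0), pool now (10, 8)
  P5: need (2, 5) fits (10, 8); releases (0, 3), pool now (10, 11)


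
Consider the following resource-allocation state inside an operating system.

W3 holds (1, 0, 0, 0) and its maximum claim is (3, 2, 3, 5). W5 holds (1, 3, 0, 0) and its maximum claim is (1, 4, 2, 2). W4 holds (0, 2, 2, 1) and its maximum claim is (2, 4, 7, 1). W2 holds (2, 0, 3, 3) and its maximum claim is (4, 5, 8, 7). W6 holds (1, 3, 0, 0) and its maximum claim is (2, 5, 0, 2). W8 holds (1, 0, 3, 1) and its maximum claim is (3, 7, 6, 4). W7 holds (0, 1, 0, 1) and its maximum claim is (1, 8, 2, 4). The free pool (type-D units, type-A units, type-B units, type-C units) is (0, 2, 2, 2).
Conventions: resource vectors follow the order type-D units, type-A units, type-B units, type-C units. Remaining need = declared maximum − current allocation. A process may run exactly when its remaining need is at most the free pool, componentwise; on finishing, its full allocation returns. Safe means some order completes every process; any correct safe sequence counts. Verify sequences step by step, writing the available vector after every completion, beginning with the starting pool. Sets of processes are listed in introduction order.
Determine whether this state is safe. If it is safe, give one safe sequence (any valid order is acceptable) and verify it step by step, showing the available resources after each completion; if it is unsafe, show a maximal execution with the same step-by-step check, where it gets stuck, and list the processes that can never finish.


The state is UNSAFE.
Key observation: after W5, W6 the pool peaks at (2, 8, 2, 2), and each blocked process is short somewhere: W3 on type-B units, type-C units; W4 on type-B units; W2 on type-B units, type-C units; W8 on type-B units, type-C units; W7 on type-C units.
The run W5, W6 cannot be extended any further. Step-by-step check:
  pool = (0, 2, 2, 2)
  W5: need (0, 1, 2, 2) fits (0, 2, 2, 2); releases (1, 3, 0, 0), pool now (1, 5, 2, 2)
  W6: need (1, 2, 0, 2) fits (1, 5, 2, 2); releases (1, 3, 0, 0), pool now (2, 8, 2, 2)
  W3 still needs (2, 2, 3, 5) but only (2, 8, 2, 2) is free — short on type-B units and type-C units
  W4 still needs (2, 2, 5, 0) but only (2, 8, 2, 2) is free — short on type-B units
  W2 still needs (2, 5, 5, 4) but only (2, 8, 2, 2) is free — short on type-B units and type-C units
  W8 still needs (2, 7, 3, 3) but only (2, 8, 2, 2) is free — short on type-B units and type-C units
  W7 still needs (1, 7, 2, 3) but only (2, 8, 2, 2) is free — short on type-C units
Permanently blocked: W3, W4, W2, W8 and W7.
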